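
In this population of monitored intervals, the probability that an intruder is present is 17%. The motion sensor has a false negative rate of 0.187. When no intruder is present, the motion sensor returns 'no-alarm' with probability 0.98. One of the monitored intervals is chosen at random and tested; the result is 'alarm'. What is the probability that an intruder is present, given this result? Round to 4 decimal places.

P(H | E) ≈ 0.8928

Let H be the event that an intruder is present. P(H) = 0.17, so P(¬H) = 0.83. With E the 'alarm' result, P(E|H) = 0.813 and P(E|¬H) = 0.02.
P(E) = 0.813·0.17 + 0.02·0.83 = 0.13821 + 0.016600 = 0.15481.
By Bayes' theorem, P(H|E) = 0.13821 / 0.15481 = 0.8928.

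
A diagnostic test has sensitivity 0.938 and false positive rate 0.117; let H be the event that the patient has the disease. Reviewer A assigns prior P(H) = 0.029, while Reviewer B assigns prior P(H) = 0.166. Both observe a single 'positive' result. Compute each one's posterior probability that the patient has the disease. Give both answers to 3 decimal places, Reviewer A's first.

P('+'|H) = 0.938, P('+'|¬H) = 0.117.
Reviewer A: numerator 0.938·0.029 = 0.027202; evidence = 0.027202+0.117·0.971 = 0.14081; posterior = 0.193.
Reviewer B: numerator 0.938·0.166 = 0.15571; evidence = 0.15571+0.117·0.834 = 0.25329; posterior = 0.615.

Reviewer A: 0.193; Reviewer B: 0.615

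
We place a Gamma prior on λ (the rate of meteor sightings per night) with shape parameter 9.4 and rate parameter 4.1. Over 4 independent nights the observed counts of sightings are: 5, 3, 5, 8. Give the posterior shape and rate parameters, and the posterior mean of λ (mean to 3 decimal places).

Posterior: Gamma(shape=30.4, rate=8.1); mean ≈ 3.753

The Poisson likelihood adds the total count to the shape and the number of exposure periods to the rate. Here ∑xᵢ = 21 and n = 4, so shape 9.4→30.4 and rate 4.1→8.1.
E[λ | data] = 30.4/8.1 = 3.753.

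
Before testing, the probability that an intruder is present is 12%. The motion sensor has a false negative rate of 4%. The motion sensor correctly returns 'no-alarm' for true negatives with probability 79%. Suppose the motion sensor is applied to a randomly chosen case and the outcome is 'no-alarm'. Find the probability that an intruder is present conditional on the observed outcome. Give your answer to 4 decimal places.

Write H for 'an intruder is present'. Prior odds H:¬H = 0.12/0.88 = 0.13636. For the 'no-alarm' outcome, the likelihood ratio is 0.04/0.79 = 0.050633.
Posterior odds = 0.13636 × 0.050633 = 0.0069045, so P(H|E) = 0.0069045/(1+0.0069045) = 0.0069.

P(H | E) ≈ 0.0069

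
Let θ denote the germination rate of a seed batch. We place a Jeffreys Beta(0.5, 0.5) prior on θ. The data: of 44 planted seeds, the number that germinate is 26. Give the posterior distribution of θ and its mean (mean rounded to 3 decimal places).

Observing 26 successes and 18 failures updates Beta(0.5, 0.5) by adding the success and failure counts to the two shape parameters: α = 0.5+26 = 26.5, β = 0.5+18 = 18.5.
E[θ | data] = 26.5/(26.5+18.5) = 0.589.

Posterior: Beta(26.5, 18.5); mean ≈ 0.589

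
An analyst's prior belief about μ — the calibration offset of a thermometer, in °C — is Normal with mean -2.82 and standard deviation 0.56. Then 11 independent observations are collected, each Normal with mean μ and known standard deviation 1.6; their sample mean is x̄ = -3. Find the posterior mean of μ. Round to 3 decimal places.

With known σ, the Normal prior is conjugate. Weight on the data is w = (n/σ²)/(n/σ² + 1/τ₀²) = 4.29687/(4.29687+3.18878) = 0.57401.
Posterior mean = w·x̄ + (1−w)·μ₀ = 0.57401·-3 + 0.42599·-2.82 = -2.923.

Posterior mean ≈ -2.923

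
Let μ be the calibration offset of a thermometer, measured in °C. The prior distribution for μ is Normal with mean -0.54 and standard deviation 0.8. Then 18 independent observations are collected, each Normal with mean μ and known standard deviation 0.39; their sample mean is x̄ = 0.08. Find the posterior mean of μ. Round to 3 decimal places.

Posterior mean ≈ 0.072

Prior precision 1/τ₀² = 1/0.8² = 1.56250; data precision n/σ² = 18/0.39² = 118.343.
Posterior precision = 1.56250 + 118.343 = 119.906.
Posterior mean = (1.56250·-0.54 + 118.343·0.08) / 119.906 = 0.072.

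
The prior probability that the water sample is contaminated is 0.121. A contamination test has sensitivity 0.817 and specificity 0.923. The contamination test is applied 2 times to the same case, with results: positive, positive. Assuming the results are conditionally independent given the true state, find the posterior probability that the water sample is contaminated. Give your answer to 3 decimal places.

Posterior P(H) ≈ 0.939

Let H be the event that the water sample is contaminated; start with P(H) = 0.121. P('positive'|H) = 0.817, P('positive'|¬H) = 0.077.
Update on result 1 ('positive'): P(H) ← 0.817·0.1210 / (0.817·0.1210 + 0.077·0.8790) = 0.098857/0.16654 = 0.5936.
Update on result 2 ('positive'): P(H) ← 0.817·0.5936 / (0.817·0.5936 + 0.077·0.4064) = 0.48497/0.51626 = 0.9394.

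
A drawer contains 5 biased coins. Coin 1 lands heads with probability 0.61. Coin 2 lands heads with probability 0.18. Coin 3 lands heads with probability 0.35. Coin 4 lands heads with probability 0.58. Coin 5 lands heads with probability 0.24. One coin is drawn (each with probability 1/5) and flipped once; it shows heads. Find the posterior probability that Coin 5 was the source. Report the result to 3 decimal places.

P(heads|C1) = 0.61; P(heads|C2) = 0.18; P(heads|C3) = 0.35; P(heads|C4) = 0.58; P(heads|C5) = 0.24.
Prior × likelihood for each source: 0.2·0.61=0.1220, 0.2·0.18=0.03600, 0.2·0.35=0.07000, 0.2·0.58=0.1160, 0.2·0.24=0.04800. Summing gives P(heads) = 0.39200.
P(Coin 5 | heads) = 0.04800 / 0.39200 = 0.122.

Posterior probability ≈ 0.122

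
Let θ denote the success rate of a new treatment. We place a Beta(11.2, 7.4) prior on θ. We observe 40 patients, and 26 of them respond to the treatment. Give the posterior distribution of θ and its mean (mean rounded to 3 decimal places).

Posterior: Beta(37.2, 21.4); mean ≈ 0.635

Observing 26 successes and 14 failures updates Beta(11.2, 7.4) by adding the success and failure counts to the two shape parameters: α = 11.2+26 = 37.2, β = 7.4+14 = 21.4.
E[θ | data] = 37.2/(37.2+21.4) = 0.635.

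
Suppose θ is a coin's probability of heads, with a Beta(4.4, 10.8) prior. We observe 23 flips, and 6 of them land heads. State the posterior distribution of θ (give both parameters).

Posterior: Beta(10.4, 27.8)

The binomial likelihood is conjugate to the Beta prior: with 6 successes and 17 failures, the posterior is Beta(4.4+6, 10.8+17) = Beta(10.4, 27.8).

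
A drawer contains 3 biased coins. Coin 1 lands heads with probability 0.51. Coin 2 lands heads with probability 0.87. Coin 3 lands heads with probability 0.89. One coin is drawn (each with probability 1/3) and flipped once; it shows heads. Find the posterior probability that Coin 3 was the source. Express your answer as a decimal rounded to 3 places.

P(heads|C1) = 0.51; P(heads|C2) = 0.87; P(heads|C3) = 0.89.
Prior × likelihood for each source: 0.333333·0.51=0.1700, 0.333333·0.87=0.2900, 0.333333·0.89=0.2967. Summing gives P(heads) = 0.75667.
P(Coin 3 | heads) = 0.2967 / 0.75667 = 0.392.

Posterior probability ≈ 0.392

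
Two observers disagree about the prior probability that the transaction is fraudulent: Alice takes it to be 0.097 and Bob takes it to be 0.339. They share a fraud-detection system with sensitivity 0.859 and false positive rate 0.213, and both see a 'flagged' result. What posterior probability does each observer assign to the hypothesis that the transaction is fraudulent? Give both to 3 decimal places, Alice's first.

P('+'|H) = 0.859, P('+'|¬H) = 0.213.
Alice: numerator 0.859·0.097 = 0.083323; evidence = 0.083323+0.213·0.903 = 0.27566; posterior = 0.302.
Bob: numerator 0.859·0.339 = 0.29120; evidence = 0.29120+0.213·0.661 = 0.43199; posterior = 0.674.

Alice: 0.302; Bob: 0.674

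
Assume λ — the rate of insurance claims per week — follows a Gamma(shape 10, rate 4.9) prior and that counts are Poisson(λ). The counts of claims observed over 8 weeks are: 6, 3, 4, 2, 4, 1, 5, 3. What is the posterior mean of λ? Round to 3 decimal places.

The Poisson likelihood adds the total count to the shape and the number of exposure periods to the rate. Here ∑xᵢ = 28 and n = 8, so shape 10→38 and rate 4.9→12.9.
E[λ | data] = 38/12.9 = 2.946.

Posterior mean ≈ 2.946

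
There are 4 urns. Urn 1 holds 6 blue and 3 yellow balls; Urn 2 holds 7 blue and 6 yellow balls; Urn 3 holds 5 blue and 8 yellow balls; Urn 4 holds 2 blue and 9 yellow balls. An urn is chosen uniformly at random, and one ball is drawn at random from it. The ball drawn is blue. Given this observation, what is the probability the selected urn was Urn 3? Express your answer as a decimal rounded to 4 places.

Tabulate prior·likelihood by source: [1] prior 0.25, lik 0.6667, product 0.1667; [2] prior 0.25, lik 0.5385, product 0.1346; [3] prior 0.25, lik 0.3846, product 0.09615; [4] prior 0.25, lik 0.1818, product 0.04545.
Normalizing constant = 0.44289; the posterior for Urn 3 is its product over the sum, 0.09615/0.44289 = 0.2171.

Posterior probability ≈ 0.2171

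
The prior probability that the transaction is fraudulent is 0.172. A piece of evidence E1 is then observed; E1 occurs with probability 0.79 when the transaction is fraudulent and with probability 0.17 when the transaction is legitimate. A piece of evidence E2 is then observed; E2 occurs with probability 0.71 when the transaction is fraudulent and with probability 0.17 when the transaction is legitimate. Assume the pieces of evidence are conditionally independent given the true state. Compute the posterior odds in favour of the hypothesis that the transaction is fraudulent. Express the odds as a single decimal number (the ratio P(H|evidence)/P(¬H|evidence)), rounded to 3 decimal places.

Posterior odds ≈ 4.032

Prior odds = 0.172/(1−0.172) = 0.20773.
Likelihood ratio for E1 = 0.79/0.17 = 4.6471.
Likelihood ratio for E2 = 0.71/0.17 = 4.1765.
Posterior odds = prior odds × LR₁ × LR₂ = 4.0317.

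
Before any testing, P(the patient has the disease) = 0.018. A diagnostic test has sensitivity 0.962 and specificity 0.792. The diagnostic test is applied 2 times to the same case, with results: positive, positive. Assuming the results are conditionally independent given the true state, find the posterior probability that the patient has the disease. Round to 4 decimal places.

Posterior P(H) ≈ 0.2817

Let H be the event that the patient has the disease; start with P(H) = 0.018. P('positive'|H) = 0.962, P('positive'|¬H) = 0.208.
Update on result 1 ('positive'): P(H) ← 0.962·0.0180 / (0.962·0.0180 + 0.208·0.9820) = 0.017316/0.22157 = 0.0782.
Update on result 2 ('positive'): P(H) ← 0.962·0.0782 / (0.962·0.0782 + 0.208·0.9218) = 0.075181/0.26693 = 0.2817.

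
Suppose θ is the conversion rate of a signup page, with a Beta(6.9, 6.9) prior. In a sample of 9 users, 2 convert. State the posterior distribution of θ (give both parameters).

Posterior: Beta(8.9, 13.9)

Observing 2 successes and 7 failures updates Beta(6.9, 6.9) by adding the success and failure counts to the two shape parameters: α = 6.9+2 = 8.9, β = 6.9+7 = 13.9.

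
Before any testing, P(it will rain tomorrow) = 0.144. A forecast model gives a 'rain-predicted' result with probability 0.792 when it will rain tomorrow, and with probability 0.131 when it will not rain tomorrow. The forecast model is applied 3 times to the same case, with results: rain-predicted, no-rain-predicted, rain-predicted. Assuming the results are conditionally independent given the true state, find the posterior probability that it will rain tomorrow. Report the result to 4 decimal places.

Let H be the event that it will rain tomorrow; start with P(H) = 0.144. P('rain-predicted'|H) = 0.792, P('rain-predicted'|¬H) = 0.131.
Update on result 1 ('rain-predicted'): P(H) ← 0.792·0.1440 / (0.792·0.1440 + 0.131·0.8560) = 0.11405/0.22618 = 0.5042.
Update on result 2 ('no-rain-predicted'): P(H) ← 0.208·0.5042 / (0.208·0.5042 + 0.869·0.4958) = 0.10488/0.53571 = 0.1958.
Update on result 3 ('rain-predicted'): P(H) ← 0.792·0.1958 / (0.792·0.1958 + 0.131·0.8042) = 0.15506/0.26041 = 0.5954.

Posterior P(H) ≈ 0.5954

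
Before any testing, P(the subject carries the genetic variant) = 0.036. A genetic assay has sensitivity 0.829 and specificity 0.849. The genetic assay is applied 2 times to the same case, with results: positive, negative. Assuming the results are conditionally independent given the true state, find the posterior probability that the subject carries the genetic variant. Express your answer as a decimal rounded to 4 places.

Let H be the event that the subject carries the genetic variant; start with P(H) = 0.036. P('positive'|H) = 0.829, P('positive'|¬H) = 0.151.
Update on result 1 ('positive'): P(H) ← 0.829·0.0360 / (0.829·0.0360 + 0.151·0.9640) = 0.029844/0.17541 = 0.1701.
Update on result 2 ('negative'): P(H) ← 0.171·0.1701 / (0.171·0.1701 + 0.849·0.8299) = 0.029094/0.73364 = 0.0397.

Posterior P(H) ≈ 0.0397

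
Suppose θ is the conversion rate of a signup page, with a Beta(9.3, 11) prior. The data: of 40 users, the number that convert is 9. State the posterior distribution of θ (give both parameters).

Observing 9 successes and 31 failures updates Beta(9.3, 11) by adding the success and failure counts to the two shape parameters: α = 9.3+9 = 18.3, β = 11+31 = 42.

Posterior: Beta(18.3, 42)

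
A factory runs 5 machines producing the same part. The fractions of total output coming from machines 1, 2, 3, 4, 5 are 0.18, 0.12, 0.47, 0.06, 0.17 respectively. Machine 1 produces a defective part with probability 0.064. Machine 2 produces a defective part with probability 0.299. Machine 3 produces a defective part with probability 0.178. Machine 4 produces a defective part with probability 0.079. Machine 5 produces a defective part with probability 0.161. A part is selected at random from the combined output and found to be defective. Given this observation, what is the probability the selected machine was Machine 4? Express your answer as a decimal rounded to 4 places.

Posterior probability ≈ 0.0290

Tabulate prior·likelihood by source: [1] prior 0.18, lik 0.064, product 0.01152; [2] prior 0.12, lik 0.299, product 0.03588; [3] prior 0.47, lik 0.178, product 0.08366; [4] prior 0.06, lik 0.079, product 0.004740; [5] prior 0.17, lik 0.161, product 0.02737.
Normalizing constant = 0.16317; the posterior for Machine 4 is its product over the sum, 0.004740/0.16317 = 0.0290.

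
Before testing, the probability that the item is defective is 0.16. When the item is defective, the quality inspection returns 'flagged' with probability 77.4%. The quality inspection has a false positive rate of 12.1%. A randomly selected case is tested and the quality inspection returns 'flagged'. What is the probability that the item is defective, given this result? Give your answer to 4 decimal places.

P(H | E) ≈ 0.5492

Let H be the event that the item is defective. P(H) = 0.16, so P(¬H) = 0.84. With E the 'flagged' result, P(E|H) = 0.774 and P(E|¬H) = 0.121.
P(E) = 0.774·0.16 + 0.121·0.84 = 0.12384 + 0.10164 = 0.22548.
By Bayes' theorem, P(H|E) = 0.12384 / 0.22548 = 0.5492.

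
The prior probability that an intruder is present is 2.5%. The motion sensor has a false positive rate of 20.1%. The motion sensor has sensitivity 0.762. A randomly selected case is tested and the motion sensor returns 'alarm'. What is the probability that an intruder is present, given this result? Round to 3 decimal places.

P(H | E) ≈ 0.089

Write H for 'an intruder is present'. Prior odds H:¬H = 0.025/0.975 = 0.025641. For the 'alarm' outcome, the likelihood ratio is 0.762/0.201 = 3.7910.
Posterior odds = 0.025641 × 3.7910 = 0.097206, so P(H|E) = 0.097206/(1+0.097206) = 0.089.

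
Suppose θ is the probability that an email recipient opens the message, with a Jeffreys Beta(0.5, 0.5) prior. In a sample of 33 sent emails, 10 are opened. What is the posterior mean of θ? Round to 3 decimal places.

The binomial likelihood is conjugate to the Beta prior: with 10 successes and 23 failures, the posterior is Beta(0.5+10, 0.5+23) = Beta(10.5, 23.5).
Posterior mean = α/(α+β) = 10.5/34 = 0.309.

Posterior mean ≈ 0.309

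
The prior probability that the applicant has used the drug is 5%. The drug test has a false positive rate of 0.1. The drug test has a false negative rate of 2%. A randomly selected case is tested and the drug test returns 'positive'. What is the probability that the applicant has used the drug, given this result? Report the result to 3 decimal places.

P(H | E) ≈ 0.340

Write H for 'the applicant has used the drug'. Prior odds H:¬H = 0.05/0.95 = 0.052632. For the 'positive' outcome, the likelihood ratio is 0.98/0.1 = 9.8000.
Posterior odds = 0.052632 × 9.8000 = 0.51579, so P(H|E) = 0.51579/(1+0.51579) = 0.340.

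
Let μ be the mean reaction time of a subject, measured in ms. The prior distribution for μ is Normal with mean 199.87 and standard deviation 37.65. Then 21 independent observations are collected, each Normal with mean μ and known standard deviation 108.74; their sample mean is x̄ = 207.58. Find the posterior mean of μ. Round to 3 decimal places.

Posterior mean ≈ 205.388

With known σ, the Normal prior is conjugate. Weight on the data is w = (n/σ²)/(n/σ² + 1/τ₀²) = 0.00177599/(0.00177599+0.00070546) = 0.71571.
Posterior mean = w·x̄ + (1−w)·μ₀ = 0.71571·207.58 + 0.28429·199.87 = 205.388.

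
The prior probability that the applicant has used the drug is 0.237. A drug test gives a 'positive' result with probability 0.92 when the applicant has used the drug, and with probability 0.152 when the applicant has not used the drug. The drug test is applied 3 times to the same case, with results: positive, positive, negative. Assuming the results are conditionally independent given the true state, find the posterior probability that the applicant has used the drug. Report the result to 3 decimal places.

Posterior P(H) ≈ 0.518

Let H be the event that the applicant has used the drug; start with P(H) = 0.237. P('positive'|H) = 0.92, P('positive'|¬H) = 0.152.
Update on result 1 ('positive'): P(H) ← 0.92·0.2370 / (0.92·0.2370 + 0.152·0.7630) = 0.21804/0.33402 = 0.6528.
Update on result 2 ('positive'): P(H) ← 0.92·0.6528 / (0.92·0.6528 + 0.152·0.3472) = 0.60056/0.65334 = 0.9192.
Update on result 3 ('negative'): P(H) ← 0.08·0.9192 / (0.08·0.9192 + 0.848·0.0808) = 0.073538/0.14204 = 0.5177.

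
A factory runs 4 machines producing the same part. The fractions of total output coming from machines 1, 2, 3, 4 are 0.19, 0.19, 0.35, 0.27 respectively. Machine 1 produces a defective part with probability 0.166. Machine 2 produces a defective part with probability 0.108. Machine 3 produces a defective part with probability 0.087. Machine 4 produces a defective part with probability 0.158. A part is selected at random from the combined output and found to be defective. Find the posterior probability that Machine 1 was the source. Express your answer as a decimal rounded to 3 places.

Posterior probability ≈ 0.252

P(defective|M1) = 0.166; P(defective|M2) = 0.108; P(defective|M3) = 0.087; P(defective|M4) = 0.158.
Prior × likelihood for each source: 0.19·0.166=0.03154, 0.19·0.108=0.02052, 0.35·0.087=0.03045, 0.27·0.158=0.04266. Summing gives P(defective) = 0.12517.
P(Machine 1 | defective) = 0.03154 / 0.12517 = 0.252.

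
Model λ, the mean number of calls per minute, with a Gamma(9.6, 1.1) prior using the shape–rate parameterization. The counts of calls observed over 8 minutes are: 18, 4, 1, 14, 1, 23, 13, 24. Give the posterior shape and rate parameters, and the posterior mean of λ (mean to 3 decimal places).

Total count ∑xᵢ = 98 over n = 8 minutes.
Gamma is conjugate to the Poisson likelihood: posterior is Gamma(shape = 9.6+98 = 107.6, rate = 1.1+8 = 9.1).
Posterior mean = shape/rate = 107.6/9.1 = 11.824.

Posterior: Gamma(shape=107.6, rate=9.1); mean ≈ 11.824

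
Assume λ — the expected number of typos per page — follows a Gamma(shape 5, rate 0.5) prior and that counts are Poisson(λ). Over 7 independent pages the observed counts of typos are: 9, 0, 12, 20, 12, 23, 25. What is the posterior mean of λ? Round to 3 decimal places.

Total count ∑xᵢ = 101 over n = 7 pages.
Gamma is conjugate to the Poisson likelihood: posterior is Gamma(shape = 5+101 = 106, rate = 0.5+7 = 7.5).
E[λ | data] = 106/7.5 = 14.133.

Posterior mean ≈ 14.133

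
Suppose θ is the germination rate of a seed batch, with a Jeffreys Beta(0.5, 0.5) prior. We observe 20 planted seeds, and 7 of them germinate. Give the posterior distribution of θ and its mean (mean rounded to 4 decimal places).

Posterior: Beta(7.5, 13.5); mean ≈ 0.3571

Observing 7 successes and 13 failures updates Beta(0.5, 0.5) by adding the success and failure counts to the two shape parameters: α = 0.5+7 = 7.5, β = 0.5+13 = 13.5.
E[θ | data] = 7.5/(7.5+13.5) = 0.3571.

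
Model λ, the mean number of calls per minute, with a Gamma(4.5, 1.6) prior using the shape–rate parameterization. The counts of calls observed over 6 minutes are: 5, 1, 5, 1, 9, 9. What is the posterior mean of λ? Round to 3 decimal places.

Posterior mean ≈ 4.539

Total count ∑xᵢ = 30 over n = 6 minutes.
Gamma is conjugate to the Poisson likelihood: posterior is Gamma(shape = 4.5+30 = 34.5, rate = 1.6+6 = 7.6).
E[λ | data] = 34.5/7.6 = 4.539.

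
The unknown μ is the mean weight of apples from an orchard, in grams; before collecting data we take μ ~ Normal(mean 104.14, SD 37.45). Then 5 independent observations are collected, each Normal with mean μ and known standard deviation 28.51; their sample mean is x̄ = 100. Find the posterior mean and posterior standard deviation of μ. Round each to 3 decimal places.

Posterior mean ≈ 100.430; posterior SD ≈ 12.070

With known σ, the Normal prior is conjugate. Weight on the data is w = (n/σ²)/(n/σ² + 1/τ₀²) = 0.00615142/(0.00615142+0.00071301) = 0.89613.
Posterior mean = w·x̄ + (1−w)·μ₀ = 0.89613·100 + 0.10387·104.14 = 100.430. Posterior variance = 1/(0.00615142+0.00071301) = 145.678, so SD = 12.070.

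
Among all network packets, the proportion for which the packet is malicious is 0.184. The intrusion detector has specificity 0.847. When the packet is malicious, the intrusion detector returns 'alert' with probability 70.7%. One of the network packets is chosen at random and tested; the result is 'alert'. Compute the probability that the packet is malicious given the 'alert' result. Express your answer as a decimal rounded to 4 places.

Write H for 'the packet is malicious'. Prior odds H:¬H = 0.184/0.816 = 0.22549. For the 'alert' outcome, the likelihood ratio is 0.707/0.153 = 4.6209.
Posterior odds = 0.22549 × 4.6209 = 1.0420, so P(H|E) = 1.0420/(1+1.0420) = 0.5103.

P(H | E) ≈ 0.5103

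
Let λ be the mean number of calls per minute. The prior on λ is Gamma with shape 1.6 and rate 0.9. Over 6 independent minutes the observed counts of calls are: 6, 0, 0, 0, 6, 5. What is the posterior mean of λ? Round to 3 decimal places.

Posterior mean ≈ 2.696

Total count ∑xᵢ = 17 over n = 6 minutes.
Gamma is conjugate to the Poisson likelihood: posterior is Gamma(shape = 1.6+17 = 18.6, rate = 0.9+6 = 6.9).
Posterior mean = shape/rate = 18.6/6.9 = 2.696.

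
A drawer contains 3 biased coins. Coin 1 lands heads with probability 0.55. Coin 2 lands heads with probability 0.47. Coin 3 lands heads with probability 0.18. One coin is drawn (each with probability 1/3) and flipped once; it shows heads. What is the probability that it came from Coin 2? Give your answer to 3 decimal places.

Posterior probability ≈ 0.392

Tabulate prior·likelihood by source: [1] prior 0.333333, lik 0.55, product 0.1833; [2] prior 0.333333, lik 0.47, product 0.1567; [3] prior 0.333333, lik 0.18, product 0.06000.
Normalizing constant = 0.40000; the posterior for Coin 2 is its product over the sum, 0.1567/0.40000 = 0.392.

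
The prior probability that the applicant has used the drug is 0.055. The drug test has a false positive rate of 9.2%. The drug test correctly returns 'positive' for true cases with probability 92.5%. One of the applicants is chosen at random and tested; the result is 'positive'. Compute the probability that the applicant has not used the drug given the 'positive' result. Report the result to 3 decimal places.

Write H for 'the applicant has used the drug'. Prior odds H:¬H = 0.055/0.945 = 0.058201. For the 'positive' outcome, the likelihood ratio is 0.925/0.092 = 10.054.
Posterior odds = 0.058201 × 10.054 = 0.58517, so P(H|E) = 0.58517/(1+0.58517) = 0.369. Then P(¬H|E) = 1 − 0.369 = 0.631.

P(¬H | E) ≈ 0.631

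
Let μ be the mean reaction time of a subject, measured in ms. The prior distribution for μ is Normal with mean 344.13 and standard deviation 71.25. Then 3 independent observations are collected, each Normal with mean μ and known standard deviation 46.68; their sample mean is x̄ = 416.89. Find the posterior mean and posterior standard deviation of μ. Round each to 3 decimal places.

Posterior mean ≈ 407.783; posterior SD ≈ 25.208

With known σ, the Normal prior is conjugate. Weight on the data is w = (n/σ²)/(n/σ² + 1/τ₀²) = 0.00137676/(0.00137676+0.00019698) = 0.87483.
Posterior mean = w·x̄ + (1−w)·μ₀ = 0.87483·416.89 + 0.12517·344.13 = 407.783. Posterior variance = 1/(0.00137676+0.00019698) = 635.426, so SD = 25.208.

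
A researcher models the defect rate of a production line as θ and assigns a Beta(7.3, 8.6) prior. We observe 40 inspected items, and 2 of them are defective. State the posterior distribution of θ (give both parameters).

Posterior: Beta(9.3, 46.6)

The binomial likelihood is conjugate to the Beta prior: with 2 successes and 38 failures, the posterior is Beta(7.3+2, 8.6+38) = Beta(9.3, 46.6).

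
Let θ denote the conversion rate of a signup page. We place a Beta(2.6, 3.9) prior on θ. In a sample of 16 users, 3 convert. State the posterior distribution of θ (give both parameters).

The binomial likelihood is conjugate to the Beta prior: with 3 successes and 13 failures, the posterior is Beta(2.6+3, 3.9+13) = Beta(5.6, 16.9).

Posterior: Beta(5.6, 16.9)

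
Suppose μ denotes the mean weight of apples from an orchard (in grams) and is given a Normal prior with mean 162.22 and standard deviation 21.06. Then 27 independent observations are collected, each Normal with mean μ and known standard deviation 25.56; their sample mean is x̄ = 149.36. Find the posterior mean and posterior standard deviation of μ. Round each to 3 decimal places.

Posterior mean ≈ 150.025; posterior SD ≈ 4.790

With known σ, the Normal prior is conjugate. Weight on the data is w = (n/σ²)/(n/σ² + 1/τ₀²) = 0.0413278/(0.0413278+0.00225467) = 0.94827.
Posterior mean = w·x̄ + (1−w)·μ₀ = 0.94827·149.36 + 0.051733·162.22 = 150.025. Posterior variance = 1/(0.0413278+0.00225467) = 22.9450, so SD = 4.790.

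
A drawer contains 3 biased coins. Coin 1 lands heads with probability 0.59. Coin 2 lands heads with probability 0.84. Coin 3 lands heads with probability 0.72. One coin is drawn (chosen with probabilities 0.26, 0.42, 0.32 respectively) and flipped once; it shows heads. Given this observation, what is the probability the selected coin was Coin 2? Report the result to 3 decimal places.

Posterior probability ≈ 0.479

Tabulate prior·likelihood by source: [1] prior 0.26, lik 0.59, product 0.1534; [2] prior 0.42, lik 0.84, product 0.3528; [3] prior 0.32, lik 0.72, product 0.2304.
Normalizing constant = 0.73660; the posterior for Coin 2 is its product over the sum, 0.3528/0.73660 = 0.479.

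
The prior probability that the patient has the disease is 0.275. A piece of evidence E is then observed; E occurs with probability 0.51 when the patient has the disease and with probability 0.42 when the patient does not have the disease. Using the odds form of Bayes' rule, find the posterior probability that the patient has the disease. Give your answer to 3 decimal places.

Prior odds = 0.275/(1−0.275) = 0.37931.
Likelihood ratio for E = 0.51/0.42 = 1.2143.
Posterior odds = prior odds × LR = 0.46059.
Posterior probability = odds/(1+odds) = 0.46059/1.4606 = 0.315.

Posterior probability ≈ 0.315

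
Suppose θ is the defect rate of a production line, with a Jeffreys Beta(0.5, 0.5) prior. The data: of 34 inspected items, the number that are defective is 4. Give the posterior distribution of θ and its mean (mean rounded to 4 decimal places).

Posterior: Beta(4.5, 30.5); mean ≈ 0.1286

Observing 4 successes and 30 failures updates Beta(0.5, 0.5) by adding the success and failure counts to the two shape parameters: α = 0.5+4 = 4.5, β = 0.5+30 = 30.5.
Posterior mean = α/(α+β) = 4.5/35 = 0.1286.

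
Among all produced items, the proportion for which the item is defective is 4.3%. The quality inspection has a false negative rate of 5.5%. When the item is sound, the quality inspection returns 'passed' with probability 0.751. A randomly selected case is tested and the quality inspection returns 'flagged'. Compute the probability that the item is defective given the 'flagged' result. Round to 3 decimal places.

P(H | E) ≈ 0.146

Write H for 'the item is defective'. Prior odds H:¬H = 0.043/0.957 = 0.044932. For the 'flagged' outcome, the likelihood ratio is 0.945/0.249 = 3.7952.
Posterior odds = 0.044932 × 3.7952 = 0.17053, so P(H|E) = 0.17053/(1+0.17053) = 0.146.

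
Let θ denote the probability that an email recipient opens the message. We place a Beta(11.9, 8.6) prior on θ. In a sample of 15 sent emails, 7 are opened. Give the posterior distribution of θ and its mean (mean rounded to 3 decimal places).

Posterior: Beta(18.9, 16.6); mean ≈ 0.532

The binomial likelihood is conjugate to the Beta prior: with 7 successes and 8 failures, the posterior is Beta(11.9+7, 8.6+8) = Beta(18.9, 16.6).
E[θ | data] = 18.9/(18.9+16.6) = 0.532.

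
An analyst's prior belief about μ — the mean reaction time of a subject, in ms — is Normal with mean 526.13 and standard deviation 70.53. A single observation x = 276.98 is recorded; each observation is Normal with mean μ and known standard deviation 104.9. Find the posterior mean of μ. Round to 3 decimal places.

Prior precision 1/τ₀² = 1/70.53² = 0.00020103; data precision n/σ² = 1/104.9² = 0.00009088.
Posterior precision = 0.00020103 + 0.00009088 = 0.00029190.
Posterior mean = (0.00020103·526.13 + 0.00009088·276.98) / 0.00029190 = 448.564.

Posterior mean ≈ 448.564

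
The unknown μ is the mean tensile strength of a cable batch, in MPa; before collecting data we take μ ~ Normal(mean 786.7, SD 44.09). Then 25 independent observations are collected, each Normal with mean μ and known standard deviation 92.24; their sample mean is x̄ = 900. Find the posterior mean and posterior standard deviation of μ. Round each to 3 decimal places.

Posterior mean ≈ 883.120; posterior SD ≈ 17.018

With known σ, the Normal prior is conjugate. Weight on the data is w = (n/σ²)/(n/σ² + 1/τ₀²) = 0.00293834/(0.00293834+0.00051442) = 0.85101.
Posterior mean = w·x̄ + (1−w)·μ₀ = 0.85101·900 + 0.14899·786.7 = 883.120. Posterior variance = 1/(0.00293834+0.00051442) = 289.624, so SD = 17.018.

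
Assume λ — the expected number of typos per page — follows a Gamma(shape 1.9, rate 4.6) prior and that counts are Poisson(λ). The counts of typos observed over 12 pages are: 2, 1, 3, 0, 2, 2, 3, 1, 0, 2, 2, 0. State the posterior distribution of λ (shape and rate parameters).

Posterior: Gamma(shape=19.9, rate=16.6)

The Poisson likelihood adds the total count to the shape and the number of exposure periods to the rate. Here ∑xᵢ = 18 and n = 12, so shape 1.9→19.9 and rate 4.6→16.6.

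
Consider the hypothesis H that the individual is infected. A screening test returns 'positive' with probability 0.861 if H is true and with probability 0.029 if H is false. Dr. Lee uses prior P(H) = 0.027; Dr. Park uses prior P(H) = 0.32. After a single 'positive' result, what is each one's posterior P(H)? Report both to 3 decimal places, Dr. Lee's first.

P('+'|H) = 0.861, P('+'|¬H) = 0.029.
Dr. Lee: numerator 0.861·0.027 = 0.023247; evidence = 0.023247+0.029·0.973 = 0.051464; posterior = 0.452.
Dr. Park: numerator 0.861·0.32 = 0.27552; evidence = 0.27552+0.029·0.68 = 0.29524; posterior = 0.933.

Dr. Lee: 0.452; Dr. Park: 0.933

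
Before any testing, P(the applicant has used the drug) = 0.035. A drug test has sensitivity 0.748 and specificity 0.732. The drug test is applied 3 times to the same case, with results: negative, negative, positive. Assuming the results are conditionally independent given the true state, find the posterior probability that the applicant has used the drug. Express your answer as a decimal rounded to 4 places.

Let H be the event that the applicant has used the drug; start with P(H) = 0.035. P('positive'|H) = 0.748, P('positive'|¬H) = 0.268.
Update on result 1 ('negative'): P(H) ← 0.252·0.0350 / (0.252·0.0350 + 0.732·0.9650) = 0.0088200/0.71520 = 0.0123.
Update on result 2 ('negative'): P(H) ← 0.252·0.0123 / (0.252·0.0123 + 0.732·0.9877) = 0.0031077/0.72608 = 0.0043.
Update on result 3 ('positive'): P(H) ← 0.748·0.0043 / (0.748·0.0043 + 0.268·0.9957) = 0.0032015/0.27005 = 0.0119.

Posterior P(H) ≈ 0.0119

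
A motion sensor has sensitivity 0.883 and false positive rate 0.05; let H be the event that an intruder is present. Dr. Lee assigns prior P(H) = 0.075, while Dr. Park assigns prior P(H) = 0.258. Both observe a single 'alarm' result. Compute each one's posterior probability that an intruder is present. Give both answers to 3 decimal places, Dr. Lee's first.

Dr. Lee: 0.589; Dr. Park: 0.860

The likelihood ratio for an 'alarm' result is 0.883/0.05 = 17.660.
Dr. Lee: prior odds 0.075/0.925 = 0.081081; posterior odds 1.4319; posterior probability 0.589.
Dr. Park: prior odds 0.258/0.742 = 0.34771; posterior odds 6.1405; posterior probability 0.860.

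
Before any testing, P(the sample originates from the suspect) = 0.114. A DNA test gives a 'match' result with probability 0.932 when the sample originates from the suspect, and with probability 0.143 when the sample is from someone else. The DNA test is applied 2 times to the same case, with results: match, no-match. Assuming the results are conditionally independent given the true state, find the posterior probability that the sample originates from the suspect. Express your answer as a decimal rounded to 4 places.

Posterior P(H) ≈ 0.0624

With H the event that the sample originates from the suspect, the joint likelihood of the observed sequence is P(data|H) = 0.932·0.068 = 0.063376 and P(data|¬H) = 0.143·0.857 = 0.12255.
Bayes: P(H|data) = 0.114·0.063376 / (0.114·0.063376 + 0.886·0.12255) = 0.0072249/0.11581 = 0.0624.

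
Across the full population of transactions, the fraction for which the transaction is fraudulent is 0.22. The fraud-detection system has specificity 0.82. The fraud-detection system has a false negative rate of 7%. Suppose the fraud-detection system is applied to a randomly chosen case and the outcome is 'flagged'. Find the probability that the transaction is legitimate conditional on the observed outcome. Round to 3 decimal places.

Write H for 'the transaction is fraudulent'. Prior odds H:¬H = 0.22/0.78 = 0.28205. For the 'flagged' outcome, the likelihood ratio is 0.93/0.18 = 5.1667.
Posterior odds = 0.28205 × 5.1667 = 1.4573, so P(H|E) = 1.4573/(1+1.4573) = 0.593. Then P(¬H|E) = 1 − 0.593 = 0.407.

P(¬H | E) ≈ 0.407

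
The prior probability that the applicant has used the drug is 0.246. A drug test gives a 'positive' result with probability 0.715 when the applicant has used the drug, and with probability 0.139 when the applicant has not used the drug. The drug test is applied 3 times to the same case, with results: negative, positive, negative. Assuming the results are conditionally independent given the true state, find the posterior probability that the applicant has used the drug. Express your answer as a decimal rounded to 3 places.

Posterior P(H) ≈ 0.155

With H the event that the applicant has used the drug, the joint likelihood of the observed sequence is P(data|H) = 0.285·0.715·0.285 = 0.058076 and P(data|¬H) = 0.861·0.139·0.861 = 0.10304.
Bayes: P(H|data) = 0.246·0.058076 / (0.246·0.058076 + 0.754·0.10304) = 0.014287/0.091982 = 0.1553.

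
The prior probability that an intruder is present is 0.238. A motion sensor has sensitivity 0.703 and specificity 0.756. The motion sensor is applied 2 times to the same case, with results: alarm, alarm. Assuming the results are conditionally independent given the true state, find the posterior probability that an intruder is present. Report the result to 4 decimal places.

Posterior P(H) ≈ 0.7217

Let H be the event that an intruder is present; start with P(H) = 0.238. P('alarm'|H) = 0.703, P('alarm'|¬H) = 0.244.
Update on result 1 ('alarm'): P(H) ← 0.703·0.2380 / (0.703·0.2380 + 0.244·0.7620) = 0.16731/0.35324 = 0.4737.
Update on result 2 ('alarm'): P(H) ← 0.703·0.4737 / (0.703·0.4737 + 0.244·0.5263) = 0.33298/0.46141 = 0.7217.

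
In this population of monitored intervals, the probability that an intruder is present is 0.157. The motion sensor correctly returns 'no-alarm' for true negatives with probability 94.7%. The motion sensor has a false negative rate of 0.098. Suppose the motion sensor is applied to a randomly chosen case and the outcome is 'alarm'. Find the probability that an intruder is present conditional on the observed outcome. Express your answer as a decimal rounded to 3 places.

P(H | E) ≈ 0.760

Let H be the event that an intruder is present. P(H) = 0.157, so P(¬H) = 0.843. With E the 'alarm' result, P(E|H) = 0.902 and P(E|¬H) = 0.053.
P(E) = 0.902·0.157 + 0.053·0.843 = 0.14161 + 0.044679 = 0.18629.
By Bayes' theorem, P(H|E) = 0.14161 / 0.18629 = 0.760.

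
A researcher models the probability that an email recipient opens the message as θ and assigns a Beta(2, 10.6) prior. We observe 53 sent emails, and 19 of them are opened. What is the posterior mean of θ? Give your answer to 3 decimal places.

Posterior mean ≈ 0.320

The binomial likelihood is conjugate to the Beta prior: with 19 successes and 34 failures, the posterior is Beta(2+19, 10.6+34) = Beta(21, 44.6).
E[θ | data] = 21/(21+44.6) = 0.320.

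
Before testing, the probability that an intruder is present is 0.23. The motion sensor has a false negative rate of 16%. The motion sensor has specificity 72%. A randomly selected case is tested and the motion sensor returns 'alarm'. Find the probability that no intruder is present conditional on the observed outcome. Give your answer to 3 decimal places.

P(¬H | E) ≈ 0.527

Let H be the event that an intruder is present. P(H) = 0.23, so P(¬H) = 0.77. With E the 'alarm' result, P(E|H) = 0.84 and P(E|¬H) = 0.28.
P(E) = 0.84·0.23 + 0.28·0.77 = 0.19320 + 0.21560 = 0.40880.
By Bayes' theorem, P(H|E) = 0.19320 / 0.40880 = 0.473. Hence P(¬H|E) = 1 − 0.473 = 0.527.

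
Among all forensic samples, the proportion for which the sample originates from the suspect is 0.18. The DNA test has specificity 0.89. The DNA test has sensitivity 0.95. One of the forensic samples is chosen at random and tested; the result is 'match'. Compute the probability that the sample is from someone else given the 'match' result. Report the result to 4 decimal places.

P(¬H | E) ≈ 0.3453

Write H for 'the sample originates from the suspect'. Prior odds H:¬H = 0.18/0.82 = 0.21951. For the 'match' outcome, the likelihood ratio is 0.95/0.11 = 8.6364.
Posterior odds = 0.21951 × 8.6364 = 1.8958, so P(H|E) = 1.8958/(1+1.8958) = 0.6547. Then P(¬H|E) = 1 − 0.6547 = 0.3453.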